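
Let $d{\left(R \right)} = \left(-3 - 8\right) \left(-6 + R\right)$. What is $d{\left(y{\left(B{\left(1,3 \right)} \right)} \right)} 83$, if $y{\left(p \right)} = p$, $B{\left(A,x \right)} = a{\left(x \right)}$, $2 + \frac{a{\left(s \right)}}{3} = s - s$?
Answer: $10956$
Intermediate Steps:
$a{\left(s \right)} = -6$ ($a{\left(s \right)} = -6 + 3 \left(s - s\right) = -6 + 3 \cdot 0 = -6 + 0 = -6$)
$B{\left(A,x \right)} = -6$
$d{\left(R \right)} = 66 - 11 R$ ($d{\left(R \right)} = - 11 \left(-6 + R\right) = 66 - 11 R$)
$d{\left(y{\left(B{\left(1,3 \right)} \right)} \right)} 83 = \left(66 - -66\right) 83 = \left(66 + 66\right) 83 = 132 \cdot 83 = 10956$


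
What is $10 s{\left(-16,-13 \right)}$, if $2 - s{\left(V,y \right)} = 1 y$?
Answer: $150$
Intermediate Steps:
$s{\left(V,y \right)} = 2 - y$ ($s{\left(V,y \right)} = 2 - 1 y = 2 - y$)
$10 s{\left(-16,-13 \right)} = 10 \left(2 - -13\right) = 10 \left(2 + 13\right) = 10 \cdot 15 = 150$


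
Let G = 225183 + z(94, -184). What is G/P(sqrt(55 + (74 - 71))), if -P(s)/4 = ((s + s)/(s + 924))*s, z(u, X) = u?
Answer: -52038987/116 - 225277*sqrt(58)/464 ≈ -4.5231e+5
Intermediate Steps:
P(s) = -8*s**2/(924 + s) (P(s) = -4*(s + s)/(s + 924)*s = -4*(2*s)/(924 + s)*s = -4*2*s/(924 + s)*s = -8*s**2/(924 + s))
G = 225277 (G = 225183 + 94 = 225277)
G/P(sqrt(55 + (74 - 71))) = 225277/((-8*(sqrt(55 + (74 - 71)))**2/(924 + sqrt(55 + (74 - 71))))) = 225277/((-8*(sqrt(55 + 3))**2/(924 + sqrt(55 + 3)))) = 225277/((-8*(sqrt(58))**2/(924 + sqrt(58)))) = 225277/((-8*58/(924 + sqrt(58)))) = 225277/((-464/(924 + sqrt(58)))) = 225277*(-231/116 - sqrt(58)/464) = -52038987/116 - 225277*sqrt(58)/464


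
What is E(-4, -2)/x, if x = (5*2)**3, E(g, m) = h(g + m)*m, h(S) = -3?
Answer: 3/500 ≈ 0.0060000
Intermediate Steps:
E(g, m) = -3*m
x = 1000 (x = 10**3 = 1000)
E(-4, -2)/x = -3*(-2)/1000 = 6*(1/1000) = 3/500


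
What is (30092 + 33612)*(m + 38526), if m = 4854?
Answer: 2763479520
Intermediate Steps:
(30092 + 33612)*(m + 38526) = (30092 + 33612)*(4854 + 38526) = 63704*43380 = 2763479520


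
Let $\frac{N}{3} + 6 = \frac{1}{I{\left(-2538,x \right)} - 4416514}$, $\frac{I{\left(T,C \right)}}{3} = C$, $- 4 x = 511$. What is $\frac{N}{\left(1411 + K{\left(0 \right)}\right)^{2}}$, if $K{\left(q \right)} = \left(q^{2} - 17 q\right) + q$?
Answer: $- \frac{318016614}{35174773959469} \approx -9.041 \cdot 10^{-6}$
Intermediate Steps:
$x = - \frac{511}{4}$ ($x = \left(- \frac{1}{4}\right) 511 = - \frac{511}{4} \approx -127.75$)
$I{\left(T,C \right)} = 3 C$
$N = - \frac{318016614}{17667589}$ ($N = -18 + \frac{3}{3 \left(- \frac{511}{4}\right) - 4416514} = -18 + \frac{3}{- \frac{1533}{4} - 4416514} = -18 + \frac{3}{- \frac{17667589}{4}} = -18 + 3 \left(- \frac{4}{17667589}\right) = -18 - \frac{12}{17667589} = - \frac{318016614}{17667589} \approx -18.0$)
$K{\left(q \right)} = q^{2} - 16 q$
$\frac{N}{\left(1411 + K{\left(0 \right)}\right)^{2}} = - \frac{318016614}{17667589 \left(1411 + 0 \left(-16 + 0\right)\right)^{2}} = - \frac{318016614}{17667589 \left(1411 + 0 \left(-16\right)\right)^{2}} = - \frac{318016614}{17667589 \left(1411 + 0\right)^{2}} = - \frac{318016614}{17667589 \cdot 1411^{2}} = - \frac{318016614}{17667589 \cdot 1990921} = \left(- \frac{318016614}{17667589}\right) \frac{1}{1990921} = - \frac{318016614}{35174773959469}$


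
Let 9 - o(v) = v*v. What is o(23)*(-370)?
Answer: 192400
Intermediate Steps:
o(v) = 9 - v² (o(v) = 9 - v*v = 9 - v²)
o(23)*(-370) = (9 - 1*23²)*(-370) = (9 - 1*529)*(-370) = (9 - 529)*(-370) = -520*(-370) = 192400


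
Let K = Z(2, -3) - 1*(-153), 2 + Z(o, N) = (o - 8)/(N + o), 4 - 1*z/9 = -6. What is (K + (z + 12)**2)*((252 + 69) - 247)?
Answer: 781514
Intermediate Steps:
z = 90 (z = 36 - 9*(-6) = 36 + 54 = 90)
Z(o, N) = -2 + (-8 + o)/(N + o) (Z(o, N) = -2 + (o - 8)/(N + o) = -2 + (-8 + o)/(N + o))
K = 157 (K = (-8 - 1*2 - 2*(-3))/(-3 + 2) - 1*(-153) = (-8 - 2 + 6)/(-1) + 153 = -1*(-4) + 153 = 4 + 153 = 157)
(K + (z + 12)**2)*((252 + 69) - 247) = (157 + (90 + 12)**2)*((252 + 69) - 247) = (157 + 102**2)*(321 - 247) = (157 + 10404)*74 = 10561*74 = 781514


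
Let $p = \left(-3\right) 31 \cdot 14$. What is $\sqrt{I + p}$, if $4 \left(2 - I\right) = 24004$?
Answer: $7 i \sqrt{149} \approx 85.446 i$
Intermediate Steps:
$I = -5999$ ($I = 2 - 6001 = -5999$)
$p = -1302$ ($p = \left(-93\right) 14 = -1302$)
$\sqrt{I + p} = \sqrt{-5999 - 1302} = \sqrt{-7301} = 7 i \sqrt{149}$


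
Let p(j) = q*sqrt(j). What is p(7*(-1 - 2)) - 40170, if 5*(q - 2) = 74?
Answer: -40170 + 84*I*sqrt(21)/5 ≈ -40170.0 + 76.987*I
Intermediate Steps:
q = 84/5 (q = 2 + (1/5)*74 = 2 + 74/5 = 84/5 ≈ 16.800)
p(j) = 84*sqrt(j)/5
p(7*(-1 - 2)) - 40170 = 84*sqrt(7*(-1 - 2))/5 - 40170 = 84*sqrt(7*(-3))/5 - 40170 = 84*sqrt(-21)/5 - 40170 = 84*(I*sqrt(21))/5 - 40170 = 84*I*sqrt(21)/5 - 40170 = -40170 + 84*I*sqrt(21)/5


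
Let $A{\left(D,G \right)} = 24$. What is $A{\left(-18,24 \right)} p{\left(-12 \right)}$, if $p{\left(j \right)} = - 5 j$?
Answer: $1440$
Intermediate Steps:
$A{\left(-18,24 \right)} p{\left(-12 \right)} = 24 \left(\left(-5\right) \left(-12\right)\right) = 24 \cdot 60 = 1440$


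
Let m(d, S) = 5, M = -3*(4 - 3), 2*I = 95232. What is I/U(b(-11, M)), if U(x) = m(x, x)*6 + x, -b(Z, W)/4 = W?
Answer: 7936/7 ≈ 1133.7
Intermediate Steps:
I = 47616 (I = (1/2)*95232 = 47616)
M = -3 (M = -3*1 = -3)
b(Z, W) = -4*W
U(x) = 30 + x (U(x) = 5*6 + x = 30 + x)
I/U(b(-11, M)) = 47616/(30 - 4*(-3)) = 47616/(30 + 12) = 47616/42 = 47616*(1/42) = 7936/7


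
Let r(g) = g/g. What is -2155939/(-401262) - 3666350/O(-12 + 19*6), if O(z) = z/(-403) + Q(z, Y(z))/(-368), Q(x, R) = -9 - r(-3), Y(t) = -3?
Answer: 109090006586168467/6722342286 ≈ 1.6228e+7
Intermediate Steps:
r(g) = 1
Q(x, R) = -10 (Q(x, R) = -9 - 1*1 = -9 - 1 = -10)
O(z) = 5/184 - z/403 (O(z) = z/(-403) - 10/(-368) = z*(-1/403) - 10*(-1/368) = -z/403 + 5/184 = 5/184 - z/403)
-2155939/(-401262) - 3666350/O(-12 + 19*6) = -2155939/(-401262) - 3666350/(5/184 - (-12 + 19*6)/403) = -2155939*(-1/401262) - 3666350/(5/184 - (-12 + 114)/403) = 2155939/401262 - 3666350/(5/184 - 1/403*102) = 2155939/401262 - 3666350/(5/184 - 102/403) = 2155939/401262 - 3666350/(-16753/74152) = 2155939/401262 - 3666350*(-74152/16753) = 2155939/401262 + 271867185200/16753 = 109090006586168467/6722342286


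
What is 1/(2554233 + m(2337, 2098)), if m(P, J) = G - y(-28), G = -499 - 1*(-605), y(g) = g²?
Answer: 1/2553555 ≈ 3.9161e-7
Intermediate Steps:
G = 106 (G = -499 + 605 = 106)
m(P, J) = -678 (m(P, J) = 106 - 1*(-28)² = 106 - 1*784 = 106 - 784 = -678)
1/(2554233 + m(2337, 2098)) = 1/(2554233 - 678) = 1/2553555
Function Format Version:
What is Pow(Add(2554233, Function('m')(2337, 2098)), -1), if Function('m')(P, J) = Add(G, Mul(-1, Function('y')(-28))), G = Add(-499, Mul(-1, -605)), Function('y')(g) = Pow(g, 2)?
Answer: Rational(1, 2553555) ≈ 3.9161e-7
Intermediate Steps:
G = 106 (G = Add(-499, 605) = 106)
Function('m')(P, J) = -678 (Function('m')(P, J) = Add(106, Mul(-1, Pow(-28, 2))) = Add(106, Mul(-1, 784)) = Add(106, -784) = -678)
Pow(Add(2554233, Function('m')(2337, 2098)), -1) = Pow(Add(2554233, -678), -1) = Pow(2553555, -1) = Rational(1, 2553555)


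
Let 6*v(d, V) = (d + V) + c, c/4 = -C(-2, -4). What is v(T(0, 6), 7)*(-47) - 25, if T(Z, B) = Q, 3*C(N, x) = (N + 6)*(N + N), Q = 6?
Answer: -5291/18 ≈ -293.94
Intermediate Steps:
C(N, x) = 2*N*(6 + N)/3 (C(N, x) = ((N + 6)*(N + N))/3 = ((6 + N)*(2*N))/3 = (2*N*(6 + N))/3 = 2*N*(6 + N)/3)
T(Z, B) = 6
c = 64/3 (c = 4*(-2*(-2)*(6 - 2)/3) = 4*(-2*(-2)*4/3) = 4*(-1*(-16/3)) = 4*(16/3) = 64/3 ≈ 21.333)
v(d, V) = 32/9 + V/6 + d/6 (v(d, V) = ((d + V) + 64/3)/6 = ((V + d) + 64/3)/6 = (64/3 + V + d)/6 = 32/9 + V/6 + d/6)
v(T(0, 6), 7)*(-47) - 25 = (32/9 + (1/6)*7 + (1/6)*6)*(-47) - 25 = (32/9 + 7/6 + 1)*(-47) - 25 = (103/18)*(-47) - 25 = -4841/18 - 25 = -5291/18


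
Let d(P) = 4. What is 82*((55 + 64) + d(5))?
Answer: 10086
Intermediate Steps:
82*((55 + 64) + d(5)) = 82*((55 + 64) + 4) = 82*(119 + 4) = 82*123 = 10086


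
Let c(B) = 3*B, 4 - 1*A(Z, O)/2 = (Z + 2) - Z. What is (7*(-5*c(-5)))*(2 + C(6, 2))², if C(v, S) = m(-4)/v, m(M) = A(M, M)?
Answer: 11200/3 ≈ 3733.3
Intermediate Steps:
A(Z, O) = 4 (A(Z, O) = 8 - 2*((Z + 2) - Z) = 8 - 2*((2 + Z) - Z) = 8 - 2*2 = 8 - 4 = 4)
m(M) = 4
C(v, S) = 4/v
(7*(-5*c(-5)))*(2 + C(6, 2))² = (7*(-15*(-5)))*(2 + 4/6)² = (7*(-5*(-15)))*(2 + 4*(⅙))² = (7*75)*(2 + ⅔)² = 525*(8/3)² = 525*(64/9) = 11200/3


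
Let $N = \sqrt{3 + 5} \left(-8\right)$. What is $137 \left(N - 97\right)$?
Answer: $-13289 - 2192 \sqrt{2} \approx -16389.0$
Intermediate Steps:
$N = - 16 \sqrt{2}$ ($N = \sqrt{8} \left(-8\right) = 2 \sqrt{2} \left(-8\right) = - 16 \sqrt{2} \approx -22.627$)
$137 \left(N - 97\right) = 137 \left(- 16 \sqrt{2} - 97\right) = 137 \left(-97 - 16 \sqrt{2}\right) = -13289 - 2192 \sqrt{2}$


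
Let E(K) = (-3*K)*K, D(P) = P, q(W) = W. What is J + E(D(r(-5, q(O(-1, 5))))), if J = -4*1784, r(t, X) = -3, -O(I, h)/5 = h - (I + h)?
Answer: -7163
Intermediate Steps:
O(I, h) = 5*I (O(I, h) = -5*(h - (I + h)) = -5*(h + (-I - h)) = -(-5)*I = 5*I)
E(K) = -3*K**2
J = -7136
J + E(D(r(-5, q(O(-1, 5))))) = -7136 - 3*(-3)**2 = -7136 - 3*9 = -7136 - 27 = -7163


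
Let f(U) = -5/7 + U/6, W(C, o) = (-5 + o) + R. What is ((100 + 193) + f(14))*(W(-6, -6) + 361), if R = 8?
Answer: 2214946/21 ≈ 1.0547e+5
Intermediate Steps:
W(C, o) = 3 + o (W(C, o) = (-5 + o) + 8 = 3 + o)
f(U) = -5/7 + U/6 (f(U) = -5*⅐ + U*(⅙) = -5/7 + U/6)
((100 + 193) + f(14))*(W(-6, -6) + 361) = ((100 + 193) + (-5/7 + (⅙)*14))*((3 - 6) + 361) = (293 + (-5/7 + 7/3))*(-3 + 361) = (293 + 34/21)*358 = (6187/21)*358 = 2214946/21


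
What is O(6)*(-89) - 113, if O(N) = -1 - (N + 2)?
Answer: 688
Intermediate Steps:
O(N) = -3 - N (O(N) = -1 - (2 + N) = -1 + (-2 - N) = -3 - N)
O(6)*(-89) - 113 = (-3 - 1*6)*(-89) - 113 = (-3 - 6)*(-89) - 113 = -9*(-89) - 113 = 801 - 113 = 688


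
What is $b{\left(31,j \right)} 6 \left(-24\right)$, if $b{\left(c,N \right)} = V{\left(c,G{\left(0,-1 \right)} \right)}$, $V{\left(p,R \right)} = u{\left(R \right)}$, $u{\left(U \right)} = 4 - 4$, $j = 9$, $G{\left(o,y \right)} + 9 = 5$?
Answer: $0$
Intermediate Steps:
$G{\left(o,y \right)} = -4$ ($G{\left(o,y \right)} = -9 + 5 = -4$)
$u{\left(U \right)} = 0$
$V{\left(p,R \right)} = 0$
$b{\left(c,N \right)} = 0$
$b{\left(31,j \right)} 6 \left(-24\right) = 0 \cdot 6 \left(-24\right) = 0 \left(-144\right) = 0$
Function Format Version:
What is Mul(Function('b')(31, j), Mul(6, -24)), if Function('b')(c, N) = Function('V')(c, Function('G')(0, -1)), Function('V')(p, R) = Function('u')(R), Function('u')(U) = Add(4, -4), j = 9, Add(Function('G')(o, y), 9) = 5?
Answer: 0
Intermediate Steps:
Function('G')(o, y) = -4 (Function('G')(o, y) = Add(-9, 5) = -4)
Function('u')(U) = 0
Function('V')(p, R) = 0
Function('b')(c, N) = 0
Mul(Function('b')(31, j), Mul(6, -24)) = Mul(0, Mul(6, -24)) = Mul(0, -144) = 0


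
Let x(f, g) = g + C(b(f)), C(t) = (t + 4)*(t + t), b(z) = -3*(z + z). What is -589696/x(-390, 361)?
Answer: -589696/10970281 ≈ -0.053754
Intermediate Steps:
b(z) = -6*z
C(t) = 2*t*(4 + t) (C(t) = (4 + t)*(2*t) = 2*t*(4 + t))
x(f, g) = g - 12*f*(4 - 6*f) (x(f, g) = g + 2*(-6*f)*(4 - 6*f) = g - 12*f*(4 - 6*f))
-589696/x(-390, 361) = -589696/(361 + 24*(-390)*(-2 + 3*(-390))) = -589696/(361 + 24*(-390)*(-2 - 1170)) = -589696/(361 + 24*(-390)*(-1172)) = -589696/(361 + 10969920) = -589696/10970281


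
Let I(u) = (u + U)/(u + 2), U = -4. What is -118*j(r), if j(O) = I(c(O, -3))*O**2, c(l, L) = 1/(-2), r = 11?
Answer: 42834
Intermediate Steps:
c(l, L) = -1/2 (c(l, L) = 1*(-1/2) = -1/2)
I(u) = (-4 + u)/(2 + u) (I(u) = (u - 4)/(u + 2) = (-4 + u)/(2 + u))
j(O) = -3*O**2 (j(O) = ((-4 - 1/2)/(2 - 1/2))*O**2 = (-9/2/(3/2))*O**2 = ((2/3)*(-9/2))*O**2 = -3*O**2)
-118*j(r) = -(-354)*11**2 = -(-354)*121 = -118*(-363) = 42834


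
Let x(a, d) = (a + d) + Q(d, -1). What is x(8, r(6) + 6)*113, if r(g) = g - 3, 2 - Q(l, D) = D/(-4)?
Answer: 8475/4 ≈ 2118.8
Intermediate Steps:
Q(l, D) = 2 + D/4 (Q(l, D) = 2 - D/(-4) = 2 - D*(-1)/4 = 2 - (-1)*D/4 = 2 + D/4)
r(g) = -3 + g
x(a, d) = 7/4 + a + d (x(a, d) = (a + d) + (2 + (1/4)*(-1)) = (a + d) + (2 - 1/4) = (a + d) + 7/4 = 7/4 + a + d)
x(8, r(6) + 6)*113 = (7/4 + 8 + ((-3 + 6) + 6))*113 = (7/4 + 8 + (3 + 6))*113 = (7/4 + 8 + 9)*113 = (75/4)*113 = 8475/4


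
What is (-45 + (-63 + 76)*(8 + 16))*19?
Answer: 5073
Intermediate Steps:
(-45 + (-63 + 76)*(8 + 16))*19 = (-45 + 13*24)*19 = (-45 + 312)*19 = 267*19 = 5073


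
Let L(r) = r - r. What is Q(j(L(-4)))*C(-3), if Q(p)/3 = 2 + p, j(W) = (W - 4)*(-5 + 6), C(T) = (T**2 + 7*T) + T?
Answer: 90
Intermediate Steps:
L(r) = 0
C(T) = T**2 + 8*T
j(W) = -4 + W (j(W) = (-4 + W)*1 = -4 + W)
Q(p) = 6 + 3*p (Q(p) = 3*(2 + p) = 6 + 3*p)
Q(j(L(-4)))*C(-3) = (6 + 3*(-4 + 0))*(-3*(8 - 3)) = (6 + 3*(-4))*(-3*5) = (6 - 12)*(-15) = -6*(-15) = 90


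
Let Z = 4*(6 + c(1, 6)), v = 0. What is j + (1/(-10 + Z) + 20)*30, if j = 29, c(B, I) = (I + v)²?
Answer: 49706/79 ≈ 629.19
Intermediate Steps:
c(B, I) = I² (c(B, I) = (I + 0)² = I²)
Z = 168 (Z = 4*(6 + 6²) = 4*(6 + 36) = 4*42 = 168)
j + (1/(-10 + Z) + 20)*30 = 29 + (1/(-10 + 168) + 20)*30 = 29 + (1/158 + 20)*30 = 29 + (3161/158)*30 = 29 + 47415/79 = 49706/79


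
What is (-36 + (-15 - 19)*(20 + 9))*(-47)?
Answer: 48034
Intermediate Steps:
(-36 + (-15 - 19)*(20 + 9))*(-47) = (-36 - 34*29)*(-47) = (-36 - 986)*(-47) = -1022*(-47) = 48034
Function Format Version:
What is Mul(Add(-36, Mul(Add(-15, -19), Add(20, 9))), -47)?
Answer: 48034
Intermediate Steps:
Mul(Add(-36, Mul(Add(-15, -19), Add(20, 9))), -47) = Mul(Add(-36, Mul(-34, 29)), -47) = Mul(Add(-36, -986), -47) = Mul(-1022, -47) = 48034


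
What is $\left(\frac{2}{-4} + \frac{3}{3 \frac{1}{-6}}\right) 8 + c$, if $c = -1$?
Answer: $-53$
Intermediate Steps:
$\left(\frac{2}{-4} + \frac{3}{3 \frac{1}{-6}}\right) 8 + c = \left(\frac{2}{-4} + \frac{3}{3 \frac{1}{-6}}\right) 8 - 1 = \left(2 \left(- \frac{1}{4}\right) + \frac{3}{3 \left(- \frac{1}{6}\right)}\right) 8 - 1 = \left(- \frac{1}{2} + \frac{3}{- \frac{1}{2}}\right) 8 - 1 = \left(- \frac{1}{2} + 3 \left(-2\right)\right) 8 - 1 = \left(- \frac{1}{2} - 6\right) 8 - 1 = \left(- \frac{13}{2}\right) 8 - 1 = -52 - 1 = -53$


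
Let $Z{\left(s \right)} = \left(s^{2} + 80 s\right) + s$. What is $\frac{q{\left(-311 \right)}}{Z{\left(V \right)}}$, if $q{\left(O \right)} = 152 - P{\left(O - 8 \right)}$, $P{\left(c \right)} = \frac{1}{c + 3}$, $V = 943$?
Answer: $\frac{48033}{305139712} \approx 0.00015741$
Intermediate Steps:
$Z{\left(s \right)} = s^{2} + 81 s$
$P{\left(c \right)} = \frac{1}{3 + c}$
$q{\left(O \right)} = 152 - \frac{1}{-5 + O}$ ($q{\left(O \right)} = 152 - \frac{1}{3 + \left(O - 8\right)} = 152 - \frac{1}{3 + \left(-8 + O\right)} = 152 - \frac{1}{-5 + O}$)
$\frac{q{\left(-311 \right)}}{Z{\left(V \right)}} = \frac{\frac{1}{-5 - 311} \left(-761 + 152 \left(-311\right)\right)}{943 \left(81 + 943\right)} = \frac{\frac{1}{-316} \left(-761 - 47272\right)}{943 \cdot 1024} = \frac{\left(- \frac{1}{316}\right) \left(-48033\right)}{965632} = \frac{48033}{316} \cdot \frac{1}{965632} = \frac{48033}{305139712}$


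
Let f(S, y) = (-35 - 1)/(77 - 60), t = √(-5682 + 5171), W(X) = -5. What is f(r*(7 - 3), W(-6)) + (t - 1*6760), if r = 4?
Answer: -114956/17 + I*√511 ≈ -6762.1 + 22.605*I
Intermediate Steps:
t = I*√511 (t = √(-511) = I*√511 ≈ 22.605*I)
f(S, y) = -36/17
f(r*(7 - 3), W(-6)) + (t - 1*6760) = -36/17 + (I*√511 - 1*6760) = -36/17 + (I*√511 - 6760) = -36/17 + (-6760 + I*√511) = -114956/17 + I*√511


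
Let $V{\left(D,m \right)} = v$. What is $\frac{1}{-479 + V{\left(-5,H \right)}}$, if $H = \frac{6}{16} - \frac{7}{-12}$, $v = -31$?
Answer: $- \frac{1}{510} \approx -0.0019608$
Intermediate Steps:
$H = \frac{23}{24}$ ($H = 6 \cdot \frac{1}{16} - - \frac{7}{12} = \frac{3}{8} + \frac{7}{12} = \frac{23}{24} \approx 0.95833$)
$V{\left(D,m \right)} = -31$
$\frac{1}{-479 + V{\left(-5,H \right)}} = \frac{1}{-479 - 31} = \frac{1}{-510} = - \frac{1}{510}$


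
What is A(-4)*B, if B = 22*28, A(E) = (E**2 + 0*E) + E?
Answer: 7392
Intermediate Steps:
A(E) = E + E**2 (A(E) = (E**2 + 0) + E = E**2 + E = E + E**2)
B = 616
A(-4)*B = -4*(1 - 4)*616 = -4*(-3)*616 = 12*616 = 7392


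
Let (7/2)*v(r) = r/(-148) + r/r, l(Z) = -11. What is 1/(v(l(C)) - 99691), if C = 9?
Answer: -518/51639779 ≈ -1.0031e-5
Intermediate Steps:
v(r) = 2/7 - r/518 (v(r) = 2*(r/(-148) + r/r)/7 = 2*(r*(-1/148) + 1)/7 = 2*(-r/148 + 1)/7 = 2*(1 - r/148)/7 = 2/7 - r/518)
1/(v(l(C)) - 99691) = 1/((2/7 - 1/518*(-11)) - 99691) = 1/((2/7 + 11/518) - 99691) = 1/(159/518 - 99691) = 1/(-51639779/518) = -518/51639779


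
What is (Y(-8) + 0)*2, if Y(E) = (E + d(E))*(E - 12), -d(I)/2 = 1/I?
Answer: 310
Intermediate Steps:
d(I) = -2/I
Y(E) = (-12 + E)*(E - 2/E) (Y(E) = (E - 2/E)*(E - 12) = (E - 2/E)*(-12 + E) = (-12 + E)*(E - 2/E))
(Y(-8) + 0)*2 = ((-2 + (-8)² - 12*(-8) + 24/(-8)) + 0)*2 = ((-2 + 64 + 96 + 24*(-⅛)) + 0)*2 = ((-2 + 64 + 96 - 3) + 0)*2 = (155 + 0)*2 = 155*2 = 310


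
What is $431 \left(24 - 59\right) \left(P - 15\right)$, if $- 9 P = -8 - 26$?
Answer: $\frac{1523585}{9} \approx 1.6929 \cdot 10^{5}$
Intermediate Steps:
$P = \frac{34}{9}$ ($P = - \frac{-8 - 26}{9} = \left(- \frac{1}{9}\right) \left(-34\right) = \frac{34}{9} \approx 3.7778$)
$431 \left(24 - 59\right) \left(P - 15\right) = 431 \left(24 - 59\right) \left(\frac{34}{9} - 15\right) = 431 \left(\left(-35\right) \left(- \frac{101}{9}\right)\right) = 431 \cdot \frac{3535}{9} = \frac{1523585}{9}$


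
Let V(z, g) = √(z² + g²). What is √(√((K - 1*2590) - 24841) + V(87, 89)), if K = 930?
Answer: √(√15490 + I*√26501) ≈ 12.833 + 6.3426*I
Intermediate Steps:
V(z, g) = √(g² + z²)
√(√((K - 1*2590) - 24841) + V(87, 89)) = √(√((930 - 1*2590) - 24841) + √(89² + 87²)) = √(√((930 - 2590) - 24841) + √(7921 + 7569)) = √(√(-1660 - 24841) + √15490) = √(√(-26501) + √15490) = √(I*√26501 + √15490) = √(√15490 + I*√26501)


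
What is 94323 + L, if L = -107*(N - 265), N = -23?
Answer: 125139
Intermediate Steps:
L = 30816 (L = -107*(-23 - 265) = -107*(-288) = 30816)
94323 + L = 94323 + 30816 = 125139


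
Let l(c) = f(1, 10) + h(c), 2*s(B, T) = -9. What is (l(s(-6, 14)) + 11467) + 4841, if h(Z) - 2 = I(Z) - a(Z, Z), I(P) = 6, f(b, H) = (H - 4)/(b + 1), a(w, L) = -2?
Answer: 16321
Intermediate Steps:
f(b, H) = (-4 + H)/(1 + b)
s(B, T) = -9/2 (s(B, T) = (½)*(-9) = -9/2)
h(Z) = 10 (h(Z) = 2 + (6 - 1*(-2)) = 2 + (6 + 2) = 2 + 8 = 10)
l(c) = 13 (l(c) = (-4 + 10)/(1 + 1) + 10 = 6/2 + 10 = (½)*6 + 10 = 3 + 10 = 13)
(l(s(-6, 14)) + 11467) + 4841 = (13 + 11467) + 4841 = 11480 + 4841 = 16321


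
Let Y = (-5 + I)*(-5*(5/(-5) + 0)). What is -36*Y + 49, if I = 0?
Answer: 949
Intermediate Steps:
Y = -25 (Y = (-5 + 0)*(-5*(5/(-5) + 0)) = -(-25)*(5*(-⅕) + 0) = -(-25)*(-1 + 0) = -(-25)*(-1) = -5*5 = -25)
-36*Y + 49 = -36*(-25) + 49 = 900 + 49 = 949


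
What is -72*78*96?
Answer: -539136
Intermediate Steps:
-72*78*96 = -5616*96 = -539136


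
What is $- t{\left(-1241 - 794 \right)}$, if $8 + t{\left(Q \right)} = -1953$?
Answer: $1961$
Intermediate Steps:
$t{\left(Q \right)} = -1961$ ($t{\left(Q \right)} = -8 - 1953 = -1961$)
$- t{\left(-1241 - 794 \right)} = \left(-1\right) \left(-1961\right) = 1961$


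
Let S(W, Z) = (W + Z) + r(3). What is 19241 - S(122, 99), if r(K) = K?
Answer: 19017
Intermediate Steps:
S(W, Z) = 3 + W + Z (S(W, Z) = (W + Z) + 3 = 3 + W + Z)
19241 - S(122, 99) = 19241 - (3 + 122 + 99) = 19241 - 1*224 = 19241 - 224 = 19017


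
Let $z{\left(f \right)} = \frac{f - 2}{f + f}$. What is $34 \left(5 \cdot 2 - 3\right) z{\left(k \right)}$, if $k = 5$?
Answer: $\frac{357}{5} \approx 71.4$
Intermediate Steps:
$z{\left(f \right)} = \frac{-2 + f}{2 f}$
$34 \left(5 \cdot 2 - 3\right) z{\left(k \right)} = 34 \left(5 \cdot 2 - 3\right) \frac{-2 + 5}{2 \cdot 5} = 34 \left(10 - 3\right) \frac{1}{2} \cdot \frac{1}{5} \cdot 3 = 34 \cdot 7 \cdot \frac{3}{10} = 238 \cdot \frac{3}{10} = \frac{357}{5}$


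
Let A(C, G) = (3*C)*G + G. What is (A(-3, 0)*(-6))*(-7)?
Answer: 0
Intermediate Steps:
A(C, G) = G + 3*C*G (A(C, G) = 3*C*G + G = G + 3*C*G)
(A(-3, 0)*(-6))*(-7) = ((0*(1 + 3*(-3)))*(-6))*(-7) = ((0*(1 - 9))*(-6))*(-7) = ((0*(-8))*(-6))*(-7) = (0*(-6))*(-7) = 0*(-7) = 0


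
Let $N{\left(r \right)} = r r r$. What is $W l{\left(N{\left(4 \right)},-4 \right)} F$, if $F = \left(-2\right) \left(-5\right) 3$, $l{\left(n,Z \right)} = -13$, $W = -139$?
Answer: $54210$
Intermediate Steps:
$N{\left(r \right)} = r^{3}$ ($N{\left(r \right)} = r^{2} r = r^{3}$)
$F = 30$ ($F = 10 \cdot 3 = 30$)
$W l{\left(N{\left(4 \right)},-4 \right)} F = \left(-139\right) \left(-13\right) 30 = 1807 \cdot 30 = 54210$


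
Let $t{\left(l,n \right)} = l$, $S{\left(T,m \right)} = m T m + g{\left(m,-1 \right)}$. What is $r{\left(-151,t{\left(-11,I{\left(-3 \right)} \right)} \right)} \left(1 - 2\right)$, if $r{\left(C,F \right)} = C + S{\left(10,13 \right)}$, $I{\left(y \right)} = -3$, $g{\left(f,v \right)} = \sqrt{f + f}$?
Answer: $-1539 - \sqrt{26} \approx -1544.1$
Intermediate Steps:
$g{\left(f,v \right)} = \sqrt{2} \sqrt{f}$ ($g{\left(f,v \right)} = \sqrt{2 f} = \sqrt{2} \sqrt{f}$)
$S{\left(T,m \right)} = T m^{2} + \sqrt{2} \sqrt{m}$ ($S{\left(T,m \right)} = m T m + \sqrt{2} \sqrt{m} = T m m + \sqrt{2} \sqrt{m} = T m^{2} + \sqrt{2} \sqrt{m}$)
$r{\left(C,F \right)} = 1690 + C + \sqrt{26}$ ($r{\left(C,F \right)} = C + \left(10 \cdot 13^{2} + \sqrt{2} \sqrt{13}\right) = C + \left(10 \cdot 169 + \sqrt{26}\right) = C + \left(1690 + \sqrt{26}\right) = 1690 + C + \sqrt{26}$)
$r{\left(-151,t{\left(-11,I{\left(-3 \right)} \right)} \right)} \left(1 - 2\right) = \left(1690 - 151 + \sqrt{26}\right) \left(1 - 2\right) = \left(1539 + \sqrt{26}\right) \left(1 - 2\right) = \left(1539 + \sqrt{26}\right) \left(-1\right) = -1539 - \sqrt{26}$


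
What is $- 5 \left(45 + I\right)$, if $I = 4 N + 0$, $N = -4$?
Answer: $-145$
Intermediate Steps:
$I = -16$ ($I = 4 \left(-4\right) + 0 = -16 + 0 = -16$)
$- 5 \left(45 + I\right) = - 5 \left(45 - 16\right) = \left(-5\right) 29 = -145$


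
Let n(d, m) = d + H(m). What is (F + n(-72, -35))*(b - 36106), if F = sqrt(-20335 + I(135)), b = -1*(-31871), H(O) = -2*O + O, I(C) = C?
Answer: 156695 - 42350*I*sqrt(202) ≈ 1.567e+5 - 6.0191e+5*I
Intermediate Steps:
H(O) = -O
b = 31871
n(d, m) = d - m
F = 10*I*sqrt(202) (F = sqrt(-20335 + 135) = sqrt(-20200) = 10*I*sqrt(202) ≈ 142.13*I)
(F + n(-72, -35))*(b - 36106) = (10*I*sqrt(202) + (-72 - 1*(-35)))*(31871 - 36106) = (10*I*sqrt(202) + (-72 + 35))*(-4235) = (10*I*sqrt(202) - 37)*(-4235) = (-37 + 10*I*sqrt(202))*(-4235) = 156695 - 42350*I*sqrt(202)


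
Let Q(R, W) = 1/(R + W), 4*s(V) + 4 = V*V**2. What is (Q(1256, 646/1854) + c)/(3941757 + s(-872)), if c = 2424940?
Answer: -2824169997827/188463513726060 ≈ -0.014985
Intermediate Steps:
s(V) = -1 + V**3/4 (s(V) = -1 + (V*V**2)/4 = -1 + V**3/4)
(Q(1256, 646/1854) + c)/(3941757 + s(-872)) = (1/(1256 + 646/1854) + 2424940)/(3941757 + (-1 + (1/4)*(-872)**3)) = (1/(1256 + 646*(1/1854)) + 2424940)/(3941757 + (-1 + (1/4)*(-663054848))) = (1/(1256 + 323/927) + 2424940)/(3941757 + (-1 - 165763712)) = (1/(1164635/927) + 2424940)/(3941757 - 165763713) = (927/1164635 + 2424940)/(-161821956) = (2824169997827/1164635)*(-1/161821956) = -2824169997827/188463513726060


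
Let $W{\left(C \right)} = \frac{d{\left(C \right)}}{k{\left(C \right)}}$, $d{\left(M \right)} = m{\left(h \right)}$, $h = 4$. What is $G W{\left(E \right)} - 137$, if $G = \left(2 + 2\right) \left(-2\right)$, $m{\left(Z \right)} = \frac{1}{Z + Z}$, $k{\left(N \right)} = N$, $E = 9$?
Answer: $- \frac{1234}{9} \approx -137.11$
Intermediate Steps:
$m{\left(Z \right)} = \frac{1}{2 Z}$
$G = -8$ ($G = 4 \left(-2\right) = -8$)
$d{\left(M \right)} = \frac{1}{8}$ ($d{\left(M \right)} = \frac{1}{2 \cdot 4} = \frac{1}{2} \cdot \frac{1}{4} = \frac{1}{8}$)
$W{\left(C \right)} = \frac{1}{8 C}$
$G W{\left(E \right)} - 137 = - 8 \frac{1}{8 \cdot 9} - 137 = - 8 \cdot \frac{1}{8} \cdot \frac{1}{9} - 137 = \left(-8\right) \frac{1}{72} - 137 = - \frac{1}{9} - 137 = - \frac{1234}{9}$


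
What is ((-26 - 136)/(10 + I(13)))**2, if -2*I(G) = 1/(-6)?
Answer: 3779136/14641 ≈ 258.12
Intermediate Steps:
I(G) = 1/12 (I(G) = -1/(2*(-6)) = -(-1)/(2*6) = -1/2*(-1/6) = 1/12)
((-26 - 136)/(10 + I(13)))**2 = ((-26 - 136)/(10 + 1/12))**2 = (-162/121/12)**2 = (-162*12/121)**2 = (-1944/121)**2 = 3779136/14641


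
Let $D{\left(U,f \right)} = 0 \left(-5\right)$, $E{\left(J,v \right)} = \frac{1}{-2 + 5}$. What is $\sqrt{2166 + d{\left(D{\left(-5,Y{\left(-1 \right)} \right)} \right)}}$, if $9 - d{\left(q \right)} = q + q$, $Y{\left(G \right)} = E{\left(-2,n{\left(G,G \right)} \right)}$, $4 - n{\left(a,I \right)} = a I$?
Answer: $5 \sqrt{87} \approx 46.637$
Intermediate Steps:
$n{\left(a,I \right)} = 4 - I a$ ($n{\left(a,I \right)} = 4 - a I = 4 - I a$)
$E{\left(J,v \right)} = \frac{1}{3}$
$Y{\left(G \right)} = \frac{1}{3}$
$D{\left(U,f \right)} = 0$
$d{\left(q \right)} = 9 - 2 q$ ($d{\left(q \right)} = 9 - \left(q + q\right) = 9 - 2 q$)
$\sqrt{2166 + d{\left(D{\left(-5,Y{\left(-1 \right)} \right)} \right)}} = \sqrt{2166 + \left(9 - 0\right)} = \sqrt{2166 + \left(9 + 0\right)} = \sqrt{2166 + 9} = \sqrt{2175} = 5 \sqrt{87}$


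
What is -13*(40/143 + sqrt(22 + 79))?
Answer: -40/11 - 13*sqrt(101) ≈ -134.28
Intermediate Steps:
-13*(40/143 + sqrt(22 + 79)) = -13*(40*(1/143) + sqrt(101)) = -13*(40/143 + sqrt(101)) = -40/11 - 13*sqrt(101)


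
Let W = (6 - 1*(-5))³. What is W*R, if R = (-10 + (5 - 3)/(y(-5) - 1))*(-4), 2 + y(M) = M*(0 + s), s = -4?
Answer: 894432/17 ≈ 52614.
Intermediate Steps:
y(M) = -2 - 4*M (y(M) = -2 + M*(0 - 4) = -2 + M*(-4) = -2 - 4*M)
W = 1331 (W = (6 + 5)³ = 11³ = 1331)
R = 672/17 (R = (-10 + (5 - 3)/((-2 - 4*(-5)) - 1))*(-4) = (-10 + 2/((-2 + 20) - 1))*(-4) = (-10 + 2/(18 - 1))*(-4) = (-10 + 2/17)*(-4) = -168/17*(-4) = 672/17 ≈ 39.529)
W*R = 1331*(672/17) = 894432/17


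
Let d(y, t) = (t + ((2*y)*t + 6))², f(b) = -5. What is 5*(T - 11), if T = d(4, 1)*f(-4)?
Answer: -5680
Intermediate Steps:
d(y, t) = (6 + t + 2*t*y)² (d(y, t) = (t + (2*t*y + 6))² = (t + (6 + 2*t*y))² = (6 + t + 2*t*y)²)
T = -1125 (T = (6 + 1 + 2*1*4)²*(-5) = (6 + 1 + 8)²*(-5) = 15²*(-5) = 225*(-5) = -1125)
5*(T - 11) = 5*(-1125 - 11) = 5*(-1136) = -5680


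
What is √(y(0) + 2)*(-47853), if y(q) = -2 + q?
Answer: 0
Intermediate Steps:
√(y(0) + 2)*(-47853) = √((-2 + 0) + 2)*(-47853) = √(-2 + 2)*(-47853) = √0*(-47853) = 0*(-47853) = 0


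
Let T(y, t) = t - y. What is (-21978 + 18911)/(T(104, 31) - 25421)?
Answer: 3067/25494 ≈ 0.12030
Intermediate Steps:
(-21978 + 18911)/(T(104, 31) - 25421) = (-21978 + 18911)/((31 - 1*104) - 25421) = -3067/((31 - 104) - 25421) = -3067/(-73 - 25421) = -3067/(-25494) = -3067*(-1/25494) = 3067/25494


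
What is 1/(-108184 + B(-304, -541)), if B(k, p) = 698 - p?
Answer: -1/106945 ≈ -9.3506e-6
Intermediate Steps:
1/(-108184 + B(-304, -541)) = 1/(-108184 + (698 - 1*(-541))) = 1/(-108184 + (698 + 541)) = 1/(-108184 + 1239) = 1/(-106945) = -1/106945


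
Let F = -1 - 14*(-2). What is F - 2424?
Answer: -2397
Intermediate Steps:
F = 27 (F = -1 + 28 = 27)
F - 2424 = 27 - 2424 = -2397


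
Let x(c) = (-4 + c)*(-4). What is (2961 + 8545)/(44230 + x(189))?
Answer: 5753/21745 ≈ 0.26457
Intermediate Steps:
x(c) = 16 - 4*c
(2961 + 8545)/(44230 + x(189)) = (2961 + 8545)/(44230 + (16 - 4*189)) = 11506/(44230 + (16 - 756)) = 11506/(44230 - 740) = 11506/43490 = 11506*(1/43490) = 5753/21745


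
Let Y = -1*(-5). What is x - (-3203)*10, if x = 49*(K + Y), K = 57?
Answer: 35068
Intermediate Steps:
Y = 5
x = 3038 (x = 49*(57 + 5) = 49*62 = 3038)
x - (-3203)*10 = 3038 - (-3203)*10 = 3038 - 1*(-32030) = 3038 + 32030 = 35068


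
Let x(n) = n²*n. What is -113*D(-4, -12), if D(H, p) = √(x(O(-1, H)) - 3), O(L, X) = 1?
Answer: -113*I*√2 ≈ -159.81*I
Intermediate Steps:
x(n) = n³
D(H, p) = I*√2 (D(H, p) = √(1³ - 3) = √(1 - 3) = √(-2) = I*√2)
-113*D(-4, -12) = -113*I*√2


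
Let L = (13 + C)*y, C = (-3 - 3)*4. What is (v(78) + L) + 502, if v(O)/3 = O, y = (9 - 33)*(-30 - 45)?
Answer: -19064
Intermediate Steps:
y = 1800 (y = -24*(-75) = 1800)
v(O) = 3*O
C = -24 (C = -6*4 = -24)
L = -19800 (L = (13 - 24)*1800 = -11*1800 = -19800)
(v(78) + L) + 502 = (3*78 - 19800) + 502 = (234 - 19800) + 502 = -19566 + 502 = -19064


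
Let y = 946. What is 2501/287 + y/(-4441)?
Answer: 264279/31087 ≈ 8.5013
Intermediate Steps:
2501/287 + y/(-4441) = 2501/287 + 946/(-4441) = 2501*(1/287) + 946*(-1/4441) = 61/7 - 946/4441 = 264279/31087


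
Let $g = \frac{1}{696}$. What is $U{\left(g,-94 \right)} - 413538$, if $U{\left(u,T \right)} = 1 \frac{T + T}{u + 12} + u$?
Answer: $- \frac{2404271969999}{5813688} \approx -4.1355 \cdot 10^{5}$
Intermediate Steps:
$g = \frac{1}{696} \approx 0.0014368$
$U{\left(u,T \right)} = u + \frac{2 T}{12 + u}$ ($U{\left(u,T \right)} = 1 \frac{2 T}{12 + u} + u = \frac{2 T}{12 + u} + u = u + \frac{2 T}{12 + u}$)
$U{\left(g,-94 \right)} - 413538 = \frac{\left(\frac{1}{696}\right)^{2} + 2 \left(-94\right) + 12 \cdot \frac{1}{696}}{12 + \frac{1}{696}} - 413538 = \frac{\frac{1}{484416} - 188 + \frac{1}{58}}{\frac{8353}{696}} - 413538 = \frac{696}{8353} \left(- \frac{91061855}{484416}\right) - 413538 = - \frac{91061855}{5813688} - 413538 = - \frac{2404271969999}{5813688}$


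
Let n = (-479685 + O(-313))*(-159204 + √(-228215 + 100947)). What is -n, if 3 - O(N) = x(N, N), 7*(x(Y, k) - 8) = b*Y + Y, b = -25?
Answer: -535775907768/7 + 6730684*I*√31817/7 ≈ -7.6539e+10 + 1.7151e+8*I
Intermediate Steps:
x(Y, k) = 8 - 24*Y/7 (x(Y, k) = 8 + (-25*Y + Y)/7 = 8 + (-24*Y)/7 = 8 - 24*Y/7)
O(N) = -5 + 24*N/7 (O(N) = 3 - (8 - 24*N/7) = 3 + (-8 + 24*N/7) = -5 + 24*N/7)
n = 535775907768/7 - 6730684*I*√31817/7 (n = (-479685 + (-5 + (24/7)*(-313)))*(-159204 + √(-228215 + 100947)) = (-479685 + (-5 - 7512/7))*(-159204 + √(-127268)) = (-479685 - 7547/7)*(-159204 + 2*I*√31817) = -3365342*(-159204 + 2*I*√31817)/7 = 535775907768/7 - 6730684*I*√31817/7 ≈ 7.6539e+10 - 1.7151e+8*I)
-n = -(535775907768/7 - 6730684*I*√31817/7) = -535775907768/7 + 6730684*I*√31817/7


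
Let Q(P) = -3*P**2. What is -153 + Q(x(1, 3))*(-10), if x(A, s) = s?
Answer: 117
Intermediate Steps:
-153 + Q(x(1, 3))*(-10) = -153 - 3*3**2*(-10) = -153 - 3*9*(-10) = -153 - 27*(-10) = -153 + 270 = 117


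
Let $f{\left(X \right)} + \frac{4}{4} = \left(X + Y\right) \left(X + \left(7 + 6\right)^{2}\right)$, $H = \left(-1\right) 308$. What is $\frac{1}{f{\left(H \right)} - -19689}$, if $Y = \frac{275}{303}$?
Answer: $\frac{303}{18899275} \approx 1.6032 \cdot 10^{-5}$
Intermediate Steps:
$H = -308$
$Y = \frac{275}{303}$ ($Y = 275 \cdot \frac{1}{303} = \frac{275}{303} \approx 0.90759$)
$f{\left(X \right)} = -1 + \left(169 + X\right) \left(\frac{275}{303} + X\right)$ ($f{\left(X \right)} = -1 + \left(X + \frac{275}{303}\right) \left(X + \left(7 + 6\right)^{2}\right) = -1 + \left(\frac{275}{303} + X\right) \left(X + 13^{2}\right) = -1 + \left(\frac{275}{303} + X\right) \left(X + 169\right) = -1 + \left(\frac{275}{303} + X\right) \left(169 + X\right) = -1 + \left(169 + X\right) \left(\frac{275}{303} + X\right)$)
$\frac{1}{f{\left(H \right)} - -19689} = \frac{1}{\left(\frac{46172}{303} + \left(-308\right)^{2} + \frac{51482}{303} \left(-308\right)\right) - -19689} = \frac{1}{\left(\frac{46172}{303} + 94864 - \frac{15856456}{303}\right) - -19689} = \frac{1}{\frac{12933508}{303} + \left(-16573 + 36262\right)} = \frac{1}{\frac{12933508}{303} + 19689} = \frac{1}{\frac{18899275}{303}} = \frac{303}{18899275}$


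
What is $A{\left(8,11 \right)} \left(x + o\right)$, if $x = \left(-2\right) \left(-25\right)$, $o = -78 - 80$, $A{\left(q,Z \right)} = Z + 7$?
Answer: $-1944$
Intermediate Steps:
$A{\left(q,Z \right)} = 7 + Z$
$o = -158$ ($o = -78 - 80 = -158$)
$x = 50$
$A{\left(8,11 \right)} \left(x + o\right) = \left(7 + 11\right) \left(50 - 158\right) = 18 \left(-108\right) = -1944$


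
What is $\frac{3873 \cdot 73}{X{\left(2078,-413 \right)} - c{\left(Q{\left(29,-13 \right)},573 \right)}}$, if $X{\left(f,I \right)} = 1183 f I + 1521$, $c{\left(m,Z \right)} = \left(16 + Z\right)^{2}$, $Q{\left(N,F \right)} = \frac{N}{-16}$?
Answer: $- \frac{282729}{1015612562} \approx -0.00027838$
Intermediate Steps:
$Q{\left(N,F \right)} = - \frac{N}{16}$ ($Q{\left(N,F \right)} = N \left(- \frac{1}{16}\right) = - \frac{N}{16}$)
$X{\left(f,I \right)} = 1521 + 1183 I f$ ($X{\left(f,I \right)} = 1183 I f + 1521 = 1521 + 1183 I f$)
$\frac{3873 \cdot 73}{X{\left(2078,-413 \right)} - c{\left(Q{\left(29,-13 \right)},573 \right)}} = \frac{3873 \cdot 73}{\left(1521 + 1183 \left(-413\right) 2078\right) - \left(16 + 573\right)^{2}} = \frac{282729}{\left(1521 - 1015267162\right) - 589^{2}} = \frac{282729}{-1015265641 - 346921} = \frac{282729}{-1015612562} = 282729 \left(- \frac{1}{1015612562}\right) = - \frac{282729}{1015612562}$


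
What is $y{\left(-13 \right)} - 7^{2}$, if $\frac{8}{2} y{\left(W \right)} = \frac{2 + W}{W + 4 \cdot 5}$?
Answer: $- \frac{1383}{28} \approx -49.393$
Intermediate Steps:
$y{\left(W \right)} = \frac{2 + W}{4 \left(20 + W\right)}$ ($y{\left(W \right)} = \frac{\left(2 + W\right) \frac{1}{W + 4 \cdot 5}}{4} = \frac{\left(2 + W\right) \frac{1}{W + 20}}{4} = \frac{\left(2 + W\right) \frac{1}{20 + W}}{4} = \frac{\frac{1}{20 + W} \left(2 + W\right)}{4} = \frac{2 + W}{4 \left(20 + W\right)}$)
$y{\left(-13 \right)} - 7^{2} = \frac{2 - 13}{4 \left(20 - 13\right)} - 7^{2} = \frac{1}{4} \cdot \frac{1}{7} \left(-11\right) - 49 = - \frac{11}{28} - 49 = - \frac{1383}{28}$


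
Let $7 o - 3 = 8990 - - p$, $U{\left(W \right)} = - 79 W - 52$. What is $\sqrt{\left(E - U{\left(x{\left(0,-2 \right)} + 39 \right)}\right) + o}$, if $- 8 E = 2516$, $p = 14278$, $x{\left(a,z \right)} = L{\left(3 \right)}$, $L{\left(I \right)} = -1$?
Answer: $\frac{\sqrt{1188530}}{14} \approx 77.871$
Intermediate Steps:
$x{\left(a,z \right)} = -1$
$E = - \frac{629}{2}$ ($E = \left(- \frac{1}{8}\right) 2516 = - \frac{629}{2} \approx -314.5$)
$U{\left(W \right)} = -52 - 79 W$
$o = \frac{23271}{7}$ ($o = \frac{3}{7} + \frac{8990 - \left(-1\right) 14278}{7} = \frac{3}{7} + \frac{8990 - -14278}{7} = \frac{3}{7} + \frac{8990 + 14278}{7} = \frac{3}{7} + \frac{1}{7} \cdot 23268 = \frac{3}{7} + 3324 = \frac{23271}{7} \approx 3324.4$)
$\sqrt{\left(E - U{\left(x{\left(0,-2 \right)} + 39 \right)}\right) + o} = \sqrt{\left(- \frac{629}{2} - \left(-52 - 79 \left(-1 + 39\right)\right)\right) + \frac{23271}{7}} = \sqrt{\left(- \frac{629}{2} - \left(-52 - 3002\right)\right) + \frac{23271}{7}} = \sqrt{\left(- \frac{629}{2} - -3054\right) + \frac{23271}{7}} = \sqrt{\left(- \frac{629}{2} + 3054\right) + \frac{23271}{7}} = \sqrt{\frac{5479}{2} + \frac{23271}{7}} = \sqrt{\frac{84895}{14}} = \frac{\sqrt{1188530}}{14}$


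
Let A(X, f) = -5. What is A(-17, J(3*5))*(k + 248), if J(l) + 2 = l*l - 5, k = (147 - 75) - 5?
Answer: -1575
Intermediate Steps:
k = 67 (k = 72 - 5 = 67)
J(l) = -7 + l² (J(l) = -2 + (l*l - 5) = -2 + (l² - 5) = -2 + (-5 + l²) = -7 + l²)
A(-17, J(3*5))*(k + 248) = -5*(67 + 248) = -5*315 = -1575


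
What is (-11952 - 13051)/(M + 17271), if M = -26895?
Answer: 25003/9624 ≈ 2.5980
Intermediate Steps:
(-11952 - 13051)/(M + 17271) = (-11952 - 13051)/(-26895 + 17271) = -25003/(-9624) = -25003*(-1/9624) = 25003/9624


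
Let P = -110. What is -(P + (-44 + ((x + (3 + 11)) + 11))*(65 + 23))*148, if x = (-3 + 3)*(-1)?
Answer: 263736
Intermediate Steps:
x = 0 (x = 0*(-1) = 0)
-(P + (-44 + ((x + (3 + 11)) + 11))*(65 + 23))*148 = -(-110 + (-44 + ((0 + (3 + 11)) + 11))*(65 + 23))*148 = -(-110 + (-44 + ((0 + 14) + 11))*88)*148 = -(-110 + (-44 + (14 + 11))*88)*148 = -(-110 + (-44 + 25)*88)*148 = -(-110 - 19*88)*148 = -(-110 - 1672)*148 = -(-1782)*148 = -1*(-263736) = 263736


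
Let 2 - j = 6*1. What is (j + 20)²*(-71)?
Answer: -18176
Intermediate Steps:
j = -4 (j = 2 - 6 = -4)
(j + 20)²*(-71) = (-4 + 20)²*(-71) = 16²*(-71) = 256*(-71) = -18176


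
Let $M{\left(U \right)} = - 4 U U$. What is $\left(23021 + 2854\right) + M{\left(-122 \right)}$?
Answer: $-33661$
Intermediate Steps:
$M{\left(U \right)} = - 4 U^{2}$
$\left(23021 + 2854\right) + M{\left(-122 \right)} = \left(23021 + 2854\right) - 4 \left(-122\right)^{2} = 25875 - 59536 = -33661$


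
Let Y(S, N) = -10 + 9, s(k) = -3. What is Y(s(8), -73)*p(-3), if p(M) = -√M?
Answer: I*√3 ≈ 1.732*I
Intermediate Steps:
Y(S, N) = -1
Y(s(8), -73)*p(-3) = -(-1)*√(-3) = -(-1)*I*√3 = I*√3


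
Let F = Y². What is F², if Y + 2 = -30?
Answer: 1048576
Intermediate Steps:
Y = -32 (Y = -2 - 30 = -32)
F = 1024 (F = (-32)² = 1024)
F² = 1024² = 1048576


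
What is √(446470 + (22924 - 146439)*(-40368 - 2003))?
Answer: √5233900535 ≈ 72346.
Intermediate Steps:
√(446470 + (22924 - 146439)*(-40368 - 2003)) = √(446470 - 123515*(-42371)) = √(446470 + 5233454065) = √5233900535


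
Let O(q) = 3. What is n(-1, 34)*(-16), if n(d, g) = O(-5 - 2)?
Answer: -48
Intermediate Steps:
n(d, g) = 3
n(-1, 34)*(-16) = 3*(-16) = -48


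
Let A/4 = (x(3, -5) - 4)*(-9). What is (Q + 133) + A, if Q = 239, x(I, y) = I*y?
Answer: 1056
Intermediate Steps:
A = 684 (A = 4*((3*(-5) - 4)*(-9)) = 4*((-15 - 4)*(-9)) = 4*(-19*(-9)) = 4*171 = 684)
(Q + 133) + A = (239 + 133) + 684 = 372 + 684 = 1056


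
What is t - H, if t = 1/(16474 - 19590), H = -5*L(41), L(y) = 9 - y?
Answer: -498561/3116 ≈ -160.00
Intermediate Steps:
H = 160 (H = -5*(9 - 1*41) = -5*(9 - 41) = -5*(-32) = 160)
t = -1/3116 (t = 1/(-3116) = -1/3116 ≈ -0.00032092)
t - H = -1/3116 - 1*160 = -1/3116 - 160 = -498561/3116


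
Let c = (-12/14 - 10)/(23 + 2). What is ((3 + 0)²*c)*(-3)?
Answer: 2052/175 ≈ 11.726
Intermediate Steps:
c = -76/175 (c = (-12*1/14 - 10)/25 = (-6/7 - 10)*(1/25) = -76/7*1/25 = -76/175 ≈ -0.43429)
((3 + 0)²*c)*(-3) = ((3 + 0)²*(-76/175))*(-3) = (3²*(-76/175))*(-3) = (9*(-76/175))*(-3) = -684/175*(-3) = 2052/175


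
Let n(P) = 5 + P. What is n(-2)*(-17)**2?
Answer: 867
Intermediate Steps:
n(-2)*(-17)**2 = (5 - 2)*(-17)**2 = 3*289 = 867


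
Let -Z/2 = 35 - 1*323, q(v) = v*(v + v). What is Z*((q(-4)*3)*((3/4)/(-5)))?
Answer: -41472/5 ≈ -8294.4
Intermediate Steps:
q(v) = 2*v**2 (q(v) = v*(2*v) = 2*v**2)
Z = 576 (Z = -2*(35 - 1*323) = -2*(35 - 323) = -2*(-288) = 576)
Z*((q(-4)*3)*((3/4)/(-5))) = 576*(((2*(-4)**2)*3)*((3/4)/(-5))) = 576*(((2*16)*3)*((3*(1/4))*(-1/5))) = 576*((32*3)*((3/4)*(-1/5))) = 576*(96*(-3/20)) = 576*(-72/5) = -41472/5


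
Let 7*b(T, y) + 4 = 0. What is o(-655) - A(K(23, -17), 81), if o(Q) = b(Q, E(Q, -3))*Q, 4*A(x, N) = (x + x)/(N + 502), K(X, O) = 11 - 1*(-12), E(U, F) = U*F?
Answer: 3054759/8162 ≈ 374.27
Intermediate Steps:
E(U, F) = F*U
b(T, y) = -4/7 (b(T, y) = -4/7 + (⅐)*0 = -4/7 + 0 = -4/7)
K(X, O) = 23 (K(X, O) = 11 + 12 = 23)
A(x, N) = x/(2*(502 + N)) (A(x, N) = ((x + x)/(N + 502))/4 = ((2*x)/(502 + N))/4 = (2*x/(502 + N))/4 = x/(2*(502 + N)))
o(Q) = -4*Q/7
o(-655) - A(K(23, -17), 81) = -4/7*(-655) - 23/(2*(502 + 81)) = 2620/7 - 23/(2*583) = 2620/7 - 1*23/1166 = 2620/7 - 23/1166 = 3054759/8162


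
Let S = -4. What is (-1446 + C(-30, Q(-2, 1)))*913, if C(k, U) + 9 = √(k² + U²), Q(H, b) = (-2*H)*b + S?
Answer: -1301025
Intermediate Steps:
Q(H, b) = -4 - 2*H*b (Q(H, b) = (-2*H)*b - 4 = -2*H*b - 4 = -4 - 2*H*b)
C(k, U) = -9 + √(U² + k²) (C(k, U) = -9 + √(k² + U²) = -9 + √(U² + k²))
(-1446 + C(-30, Q(-2, 1)))*913 = (-1446 + (-9 + √((-4 - 2*(-2)*1)² + (-30)²)))*913 = (-1446 + (-9 + √((-4 + 4)² + 900)))*913 = (-1446 + (-9 + √(0² + 900)))*913 = (-1446 + (-9 + √(0 + 900)))*913 = (-1446 + (-9 + √900))*913 = (-1446 + (-9 + 30))*913 = (-1446 + 21)*913 = -1425*913 = -1301025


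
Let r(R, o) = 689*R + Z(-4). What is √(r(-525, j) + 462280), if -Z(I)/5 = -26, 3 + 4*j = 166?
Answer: √100685 ≈ 317.31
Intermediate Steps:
j = 163/4 (j = -¾ + (¼)*166 = -¾ + 83/2 = 163/4 ≈ 40.750)
Z(I) = 130 (Z(I) = -5*(-26) = 130)
r(R, o) = 130 + 689*R (r(R, o) = 689*R + 130 = 130 + 689*R)
√(r(-525, j) + 462280) = √((130 + 689*(-525)) + 462280) = √((130 - 361725) + 462280) = √(-361595 + 462280) = √100685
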